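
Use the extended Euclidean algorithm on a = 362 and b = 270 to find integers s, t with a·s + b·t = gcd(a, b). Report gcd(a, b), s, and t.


Euclidean algorithm on (362, 270) — divide until remainder is 0:
  362 = 1 · 270 + 92
  270 = 2 · 92 + 86
  92 = 1 · 86 + 6
  86 = 14 · 6 + 2
  6 = 3 · 2 + 0
gcd(362, 270) = 2.
Track Bezout coefficients alongside the remainders: start with r₀ = 362 = a·1 + b·0 (s = 1, t = 0) and r₁ = 270 = a·0 + b·1 (s = 0, t = 1); each new remainder r_{k+1} = r_{k-1} − q_k·r_k inherits s_{k+1} = s_{k-1} − q_k·s_k, t_{k+1} = t_{k-1} − q_k·t_k, so r_k = a·s_k + b·t_k at every step:
  q = 1: r = 92, s = 1 − 1·0 = 1, t = 0 − 1·1 = -1  (check: 362·1 + 270·(-1) = 92)
  q = 2: r = 86, s = 0 − 2·1 = -2, t = 1 − 2·(-1) = 3  (check: 362·(-2) + 270·3 = 86)
  q = 1: r = 6, s = 1 − 1·(-2) = 3, t = -1 − 1·3 = -4  (check: 362·3 + 270·(-4) = 6)
  q = 14: r = 2, s = -2 − 14·3 = -44, t = 3 − 14·(-4) = 59  (check: 362·(-44) + 270·59 = 2)
The row with r = 2 (the gcd) gives the Bezout coefficients s = -44, t = 59.
Result: 362 · (-44) + 270 · (59) = 2.

gcd(362, 270) = 2; s = -44, t = 59 (check: 362·(-44) + 270·59 = 2).


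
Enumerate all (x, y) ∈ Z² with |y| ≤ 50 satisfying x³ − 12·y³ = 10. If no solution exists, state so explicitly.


The equation is x³ - 12y³ = 10. For fixed y, x³ = 12·y³ + 10, so a solution requires the RHS to be a perfect cube.
Strategy: iterate y from -50 to 50, compute RHS = 12·y³ + 10, and check whether it is a (positive or negative) perfect cube.
Check small values of y:
  y = 0: RHS = 10 is not a perfect cube.
  y = 1: RHS = 22 is not a perfect cube.
  y = -1: RHS = -2 is not a perfect cube.
  y = 2: RHS = 106 is not a perfect cube.
  y = -2: RHS = -86 is not a perfect cube.
  y = 3: RHS = 334 is not a perfect cube.
  y = -3: RHS = -314 is not a perfect cube.
Continuing the search up to |y| = 50 finds no solutions either.
No (x, y) in the scanned range satisfies the equation.

No integer solutions with |y| ≤ 50.


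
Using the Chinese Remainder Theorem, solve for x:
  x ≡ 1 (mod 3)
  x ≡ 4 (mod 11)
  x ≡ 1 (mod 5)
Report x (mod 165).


Moduli 3, 11, 5 are pairwise coprime; by CRT there is a unique solution modulo M = 3 · 11 · 5 = 165.
Solve pairwise, accumulating the modulus:
  Start with x ≡ 1 (mod 3).
  Combine with x ≡ 4 (mod 11): since gcd(3, 11) = 1, we get a unique residue mod 33.
    Write x = 1 + 3·t and substitute into x ≡ 4 (mod 11): 3·t ≡ 4 − 1 = 3 (mod 11).
    The inverse of 3 mod 11 is 4 (since 3·4 = 12 = 1·11 + 1), so t ≡ 4·3 = 12 ≡ 1 (mod 11).
    Then x = 1 + 3·1 = 4, valid modulo lcm(3, 11) = 33: x ≡ 4 (mod 33).
  Combine with x ≡ 1 (mod 5): since gcd(33, 5) = 1, we get a unique residue mod 165.
    Write x = 4 + 33·t and substitute into x ≡ 1 (mod 5): 33·t ≡ 1 − 4 = -3 (mod 5).
    Reduce coefficients mod 5: 3·t ≡ 2 (mod 5).
    The inverse of 3 mod 5 is 2 (since 3·2 = 6 = 1·5 + 1), so t ≡ 2·2 = 4 ≡ 4 (mod 5).
    Then x = 4 + 33·4 = 136, valid modulo lcm(33, 5) = 165: x ≡ 136 (mod 165).
Verify: 136 mod 3 = 1 ✓, 136 mod 11 = 4 ✓, 136 mod 5 = 1 ✓.

x ≡ 136 (mod 165).


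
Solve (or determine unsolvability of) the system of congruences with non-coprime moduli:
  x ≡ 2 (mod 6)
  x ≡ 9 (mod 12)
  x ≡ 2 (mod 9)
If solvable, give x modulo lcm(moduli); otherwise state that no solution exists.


Moduli 6, 12, 9 are not pairwise coprime, so CRT works modulo lcm(m_i) when all pairwise compatibility conditions hold.
Pairwise compatibility: gcd(m_i, m_j) must divide a_i - a_j for every pair.
Merge one congruence at a time:
  Start: x ≡ 2 (mod 6).
  Combine with x ≡ 9 (mod 12): gcd(6, 12) = 6, and 9 - 2 = 7 is NOT divisible by 6.
    ⇒ system is inconsistent (no integer solution).

No solution (the system is inconsistent).


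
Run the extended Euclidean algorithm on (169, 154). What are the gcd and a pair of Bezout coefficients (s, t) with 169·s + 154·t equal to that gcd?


Euclidean algorithm on (169, 154) — divide until remainder is 0:
  169 = 1 · 154 + 15
  154 = 10 · 15 + 4
  15 = 3 · 4 + 3
  4 = 1 · 3 + 1
  3 = 3 · 1 + 0
gcd(169, 154) = 1.
Track Bezout coefficients alongside the remainders: start with r₀ = 169 = a·1 + b·0 (s = 1, t = 0) and r₁ = 154 = a·0 + b·1 (s = 0, t = 1); each new remainder r_{k+1} = r_{k-1} − q_k·r_k inherits s_{k+1} = s_{k-1} − q_k·s_k, t_{k+1} = t_{k-1} − q_k·t_k, so r_k = a·s_k + b·t_k at every step:
  q = 1: r = 15, s = 1 − 1·0 = 1, t = 0 − 1·1 = -1  (check: 169·1 + 154·(-1) = 15)
  q = 10: r = 4, s = 0 − 10·1 = -10, t = 1 − 10·(-1) = 11  (check: 169·(-10) + 154·11 = 4)
  q = 3: r = 3, s = 1 − 3·(-10) = 31, t = -1 − 3·11 = -34  (check: 169·31 + 154·(-34) = 3)
  q = 1: r = 1, s = -10 − 1·31 = -41, t = 11 − 1·(-34) = 45  (check: 169·(-41) + 154·45 = 1)
The row with r = 1 (the gcd) gives the Bezout coefficients s = -41, t = 45.
Result: 169 · (-41) + 154 · (45) = 1.

gcd(169, 154) = 1; s = -41, t = 45 (check: 169·(-41) + 154·45 = 1).


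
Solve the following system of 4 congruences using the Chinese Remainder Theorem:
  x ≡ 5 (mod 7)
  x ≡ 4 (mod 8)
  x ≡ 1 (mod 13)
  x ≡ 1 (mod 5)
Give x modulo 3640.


Product of moduli M = 7 · 8 · 13 · 5 = 3640.
Merge one congruence at a time:
  Start: x ≡ 5 (mod 7).
  Combine with x ≡ 4 (mod 8); new modulus lcm = 56.
    Write x = 5 + 7·t and substitute into x ≡ 4 (mod 8): 7·t ≡ 4 − 5 = -1 (mod 8).
    Reduce coefficients mod 8: 7·t ≡ 7 (mod 8).
    The inverse of 7 mod 8 is 7 (since 7·7 = 49 = 6·8 + 1), so t ≡ 7·7 = 49 ≡ 1 (mod 8).
    Then x = 5 + 7·1 = 12, valid modulo lcm(7, 8) = 56: x ≡ 12 (mod 56).
  Combine with x ≡ 1 (mod 13); new modulus lcm = 728.
    Write x = 12 + 56·t and substitute into x ≡ 1 (mod 13): 56·t ≡ 1 − 12 = -11 (mod 13).
    Reduce coefficients mod 13: 4·t ≡ 2 (mod 13).
    The inverse of 4 mod 13 is 10 (since 4·10 = 40 = 3·13 + 1), so t ≡ 10·2 = 20 ≡ 7 (mod 13).
    Then x = 12 + 56·7 = 404, valid modulo lcm(56, 13) = 728: x ≡ 404 (mod 728).
  Combine with x ≡ 1 (mod 5); new modulus lcm = 3640.
    Write x = 404 + 728·t and substitute into x ≡ 1 (mod 5): 728·t ≡ 1 − 404 = -403 (mod 5).
    Reduce coefficients mod 5: 3·t ≡ 2 (mod 5).
    The inverse of 3 mod 5 is 2 (since 3·2 = 6 = 1·5 + 1), so t ≡ 2·2 = 4 ≡ 4 (mod 5).
    Then x = 404 + 728·4 = 3316, valid modulo lcm(728, 5) = 3640: x ≡ 3316 (mod 3640).
Verify against each original: 3316 mod 7 = 5, 3316 mod 8 = 4, 3316 mod 13 = 1, 3316 mod 5 = 1.

x ≡ 3316 (mod 3640).


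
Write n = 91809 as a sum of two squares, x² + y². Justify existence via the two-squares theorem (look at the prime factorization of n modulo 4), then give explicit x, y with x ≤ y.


Step 1: Factor n = 91809 = 3^2 · 101^2.
Step 2: Check the mod-4 condition on each prime factor: 3 ≡ 3 (mod 4), exponent 2 (must be even); 101 ≡ 1 (mod 4), exponent 2.
All primes ≡ 3 (mod 4) appear to even exponent (or don't appear), so by the two-squares theorem n IS expressible as a sum of two squares.
Step 3: Build a representation. Group n = k² · m with k = 3 and m = 101 · 101 = 10201 (a product of primes ≡ 1 (mod 4)); a representation of m scales to one of n via (k·x)² + (k·y)² = k²(x² + y²). Each prime p ≡ 1 (mod 4) is itself a sum of two squares; find a² by testing p − a² for a perfect square:
  101: 101 − 1² = 100 = 10² ⇒ 101 = 1² + 10².
  Combine using the Brahmagupta–Fibonacci identity (a² + b²)(c² + d²) = (ac − bd)² + (ad + bc)² = (ac + bd)² + (ad − bc)²:
  101 · 101 = 10201: from (1² + 10²)(1² + 10²), take (1·1 − 10·10, 1·10 + 10·1) = (1 − 100, 10 + 10) = (-99, 20); dropping signs (only squares matter) gives (99, 20); check 99² + 20² = 9801 + 400 = 10201 ✓.
  Scale by k = 3: (3·99, 3·20) = (297, 60).
Step 4: Order so x ≤ y and verify: 60² + 297² = 3600 + 88209 = 91809 = n. ✓

n = 91809 = 60² + 297² (one valid representation with x ≤ y).


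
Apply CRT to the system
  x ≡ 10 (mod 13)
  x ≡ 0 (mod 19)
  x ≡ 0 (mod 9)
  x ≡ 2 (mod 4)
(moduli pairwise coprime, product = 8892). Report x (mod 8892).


Product of moduli M = 13 · 19 · 9 · 4 = 8892.
Merge one congruence at a time:
  Start: x ≡ 10 (mod 13).
  Combine with x ≡ 0 (mod 19); new modulus lcm = 247.
    Write x = 10 + 13·t and substitute into x ≡ 0 (mod 19): 13·t ≡ 0 − 10 = -10 (mod 19).
    Reduce coefficients mod 19: 13·t ≡ 9 (mod 19).
    The inverse of 13 mod 19 is 3 (since 13·3 = 39 = 2·19 + 1), so t ≡ 3·9 = 27 ≡ 8 (mod 19).
    Then x = 10 + 13·8 = 114, valid modulo lcm(13, 19) = 247: x ≡ 114 (mod 247).
  Combine with x ≡ 0 (mod 9); new modulus lcm = 2223.
    Write x = 114 + 247·t and substitute into x ≡ 0 (mod 9): 247·t ≡ 0 − 114 = -114 (mod 9).
    Reduce coefficients mod 9: 4·t ≡ 3 (mod 9).
    The inverse of 4 mod 9 is 7 (since 4·7 = 28 = 3·9 + 1), so t ≡ 7·3 = 21 ≡ 3 (mod 9).
    Then x = 114 + 247·3 = 855, valid modulo lcm(247, 9) = 2223: x ≡ 855 (mod 2223).
  Combine with x ≡ 2 (mod 4); new modulus lcm = 8892.
    Write x = 855 + 2223·t and substitute into x ≡ 2 (mod 4): 2223·t ≡ 2 − 855 = -853 (mod 4).
    Reduce coefficients mod 4: 3·t ≡ 3 (mod 4).
    The inverse of 3 mod 4 is 3 (since 3·3 = 9 = 2·4 + 1), so t ≡ 3·3 = 9 ≡ 1 (mod 4).
    Then x = 855 + 2223·1 = 3078, valid modulo lcm(2223, 4) = 8892: x ≡ 3078 (mod 8892).
Verify against each original: 3078 mod 13 = 10, 3078 mod 19 = 0, 3078 mod 9 = 0, 3078 mod 4 = 2.

x ≡ 3078 (mod 8892).


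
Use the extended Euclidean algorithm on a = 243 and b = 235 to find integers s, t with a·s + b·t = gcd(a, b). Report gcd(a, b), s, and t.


Euclidean algorithm on (243, 235) — divide until remainder is 0:
  243 = 1 · 235 + 8
  235 = 29 · 8 + 3
  8 = 2 · 3 + 2
  3 = 1 · 2 + 1
  2 = 2 · 1 + 0
gcd(243, 235) = 1.
Track Bezout coefficients alongside the remainders: start with r₀ = 243 = a·1 + b·0 (s = 1, t = 0) and r₁ = 235 = a·0 + b·1 (s = 0, t = 1); each new remainder r_{k+1} = r_{k-1} − q_k·r_k inherits s_{k+1} = s_{k-1} − q_k·s_k, t_{k+1} = t_{k-1} − q_k·t_k, so r_k = a·s_k + b·t_k at every step:
  q = 1: r = 8, s = 1 − 1·0 = 1, t = 0 − 1·1 = -1  (check: 243·1 + 235·(-1) = 8)
  q = 29: r = 3, s = 0 − 29·1 = -29, t = 1 − 29·(-1) = 30  (check: 243·(-29) + 235·30 = 3)
  q = 2: r = 2, s = 1 − 2·(-29) = 59, t = -1 − 2·30 = -61  (check: 243·59 + 235·(-61) = 2)
  q = 1: r = 1, s = -29 − 1·59 = -88, t = 30 − 1·(-61) = 91  (check: 243·(-88) + 235·91 = 1)
The row with r = 1 (the gcd) gives the Bezout coefficients s = -88, t = 91.
Result: 243 · (-88) + 235 · (91) = 1.

gcd(243, 235) = 1; s = -88, t = 91 (check: 243·(-88) + 235·91 = 1).


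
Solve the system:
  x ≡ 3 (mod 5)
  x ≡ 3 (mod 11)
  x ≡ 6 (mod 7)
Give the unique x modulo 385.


Moduli 5, 11, 7 are pairwise coprime; by CRT there is a unique solution modulo M = 5 · 11 · 7 = 385.
Solve pairwise, accumulating the modulus:
  Start with x ≡ 3 (mod 5).
  Combine with x ≡ 3 (mod 11): since gcd(5, 11) = 1, we get a unique residue mod 55.
    Write x = 3 + 5·t and substitute into x ≡ 3 (mod 11): 5·t ≡ 3 − 3 = 0 (mod 11).
    The inverse of 5 mod 11 is 9 (since 5·9 = 45 = 4·11 + 1), so t ≡ 9·0 = 0 ≡ 0 (mod 11).
    Then x = 3 + 5·0 = 3, valid modulo lcm(5, 11) = 55: x ≡ 3 (mod 55).
  Combine with x ≡ 6 (mod 7): since gcd(55, 7) = 1, we get a unique residue mod 385.
    Write x = 3 + 55·t and substitute into x ≡ 6 (mod 7): 55·t ≡ 6 − 3 = 3 (mod 7).
    Reduce coefficients mod 7: 6·t ≡ 3 (mod 7).
    The inverse of 6 mod 7 is 6 (since 6·6 = 36 = 5·7 + 1), so t ≡ 6·3 = 18 ≡ 4 (mod 7).
    Then x = 3 + 55·4 = 223, valid modulo lcm(55, 7) = 385: x ≡ 223 (mod 385).
Verify: 223 mod 5 = 3 ✓, 223 mod 11 = 3 ✓, 223 mod 7 = 6 ✓.

x ≡ 223 (mod 385).


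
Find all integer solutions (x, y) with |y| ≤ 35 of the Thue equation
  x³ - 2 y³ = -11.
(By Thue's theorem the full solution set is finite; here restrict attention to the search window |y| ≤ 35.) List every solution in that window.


The equation is x³ - 2y³ = -11. For fixed y, x³ = 2·y³ − 11, so a solution requires the RHS to be a perfect cube.
Strategy: iterate y from -35 to 35, compute RHS = 2·y³ − 11, and check whether it is a (positive or negative) perfect cube.
Check small values of y:
  y = 0: RHS = -11 is not a perfect cube.
  y = 1: RHS = -9 is not a perfect cube.
  y = -1: RHS = -13 is not a perfect cube.
  y = 2: RHS = 5 is not a perfect cube.
  y = -2: RHS = -27 = (-3)³ ⇒ x = -3 works.
  y = 3: RHS = 43 is not a perfect cube.
  y = -3: RHS = -65 is not a perfect cube.
Continuing the search up to |y| = 35 finds no further solutions beyond those listed.
Collected solutions: (-3, -2).

Solutions (with |y| ≤ 35): (-3, -2).


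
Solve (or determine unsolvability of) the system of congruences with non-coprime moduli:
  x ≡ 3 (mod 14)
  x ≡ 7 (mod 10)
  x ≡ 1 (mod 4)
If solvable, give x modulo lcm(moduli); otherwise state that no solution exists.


Moduli 14, 10, 4 are not pairwise coprime, so CRT works modulo lcm(m_i) when all pairwise compatibility conditions hold.
Pairwise compatibility: gcd(m_i, m_j) must divide a_i - a_j for every pair.
Merge one congruence at a time:
  Start: x ≡ 3 (mod 14).
  Combine with x ≡ 7 (mod 10): gcd(14, 10) = 2; 7 - 3 = 4, which IS divisible by 2, so compatible.
    Write x = 3 + 14·t and substitute into x ≡ 7 (mod 10): 14·t ≡ 7 − 3 = 4 (mod 10).
    Divide the congruence (and modulus) by g = 2: 7·t ≡ 2 (mod 5).
    Reduce coefficients mod 5: 2·t ≡ 2 (mod 5).
    The inverse of 2 mod 5 is 3 (since 2·3 = 6 = 1·5 + 1), so t ≡ 3·2 = 6 ≡ 1 (mod 5).
    Then x = 3 + 14·1 = 17, valid modulo lcm(14, 10) = 70: x ≡ 17 (mod 70).
  Combine with x ≡ 1 (mod 4): gcd(70, 4) = 2; 1 - 17 = -16, which IS divisible by 2, so compatible.
    Write x = 17 + 70·t and substitute into x ≡ 1 (mod 4): 70·t ≡ 1 − 17 = -16 (mod 4).
    Divide the congruence (and modulus) by g = 2: 35·t ≡ -8 (mod 2).
    Reduce coefficients mod 2: 1·t ≡ 0 (mod 2).
    So t ≡ 0 (mod 2).
    Then x = 17 + 70·0 = 17, valid modulo lcm(70, 4) = 140: x ≡ 17 (mod 140).
Verify: 17 mod 14 = 3, 17 mod 10 = 7, 17 mod 4 = 1.

x ≡ 17 (mod 140).


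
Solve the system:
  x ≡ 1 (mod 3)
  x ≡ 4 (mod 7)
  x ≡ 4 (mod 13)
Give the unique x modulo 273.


Moduli 3, 7, 13 are pairwise coprime; by CRT there is a unique solution modulo M = 3 · 7 · 13 = 273.
Solve pairwise, accumulating the modulus:
  Start with x ≡ 1 (mod 3).
  Combine with x ≡ 4 (mod 7): since gcd(3, 7) = 1, we get a unique residue mod 21.
    Write x = 1 + 3·t and substitute into x ≡ 4 (mod 7): 3·t ≡ 4 − 1 = 3 (mod 7).
    The inverse of 3 mod 7 is 5 (since 3·5 = 15 = 2·7 + 1), so t ≡ 5·3 = 15 ≡ 1 (mod 7).
    Then x = 1 + 3·1 = 4, valid modulo lcm(3, 7) = 21: x ≡ 4 (mod 21).
  Combine with x ≡ 4 (mod 13): since gcd(21, 13) = 1, we get a unique residue mod 273.
    Write x = 4 + 21·t and substitute into x ≡ 4 (mod 13): 21·t ≡ 4 − 4 = 0 (mod 13).
    Reduce coefficients mod 13: 8·t ≡ 0 (mod 13).
    The inverse of 8 mod 13 is 5 (since 8·5 = 40 = 3·13 + 1), so t ≡ 5·0 = 0 ≡ 0 (mod 13).
    Then x = 4 + 21·0 = 4, valid modulo lcm(21, 13) = 273: x ≡ 4 (mod 273).
Verify: 4 mod 3 = 1 ✓, 4 mod 7 = 4 ✓, 4 mod 13 = 4 ✓.

x ≡ 4 (mod 273).


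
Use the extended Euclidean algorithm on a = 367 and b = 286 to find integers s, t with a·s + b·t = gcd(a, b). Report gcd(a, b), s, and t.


Euclidean algorithm on (367, 286) — divide until remainder is 0:
  367 = 1 · 286 + 81
  286 = 3 · 81 + 43
  81 = 1 · 43 + 38
  43 = 1 · 38 + 5
  38 = 7 · 5 + 3
  5 = 1 · 3 + 2
  3 = 1 · 2 + 1
  2 = 2 · 1 + 0
gcd(367, 286) = 1.
Track Bezout coefficients alongside the remainders: start with r₀ = 367 = a·1 + b·0 (s = 1, t = 0) and r₁ = 286 = a·0 + b·1 (s = 0, t = 1); each new remainder r_{k+1} = r_{k-1} − q_k·r_k inherits s_{k+1} = s_{k-1} − q_k·s_k, t_{k+1} = t_{k-1} − q_k·t_k, so r_k = a·s_k + b·t_k at every step:
  q = 1: r = 81, s = 1 − 1·0 = 1, t = 0 − 1·1 = -1  (check: 367·1 + 286·(-1) = 81)
  q = 3: r = 43, s = 0 − 3·1 = -3, t = 1 − 3·(-1) = 4  (check: 367·(-3) + 286·4 = 43)
  q = 1: r = 38, s = 1 − 1·(-3) = 4, t = -1 − 1·4 = -5  (check: 367·4 + 286·(-5) = 38)
  q = 1: r = 5, s = -3 − 1·4 = -7, t = 4 − 1·(-5) = 9  (check: 367·(-7) + 286·9 = 5)
  q = 7: r = 3, s = 4 − 7·(-7) = 53, t = -5 − 7·9 = -68  (check: 367·53 + 286·(-68) = 3)
  q = 1: r = 2, s = -7 − 1·53 = -60, t = 9 − 1·(-68) = 77  (check: 367·(-60) + 286·77 = 2)
  q = 1: r = 1, s = 53 − 1·(-60) = 113, t = -68 − 1·77 = -145  (check: 367·113 + 286·(-145) = 1)
The row with r = 1 (the gcd) gives the Bezout coefficients s = 113, t = -145.
Result: 367 · (113) + 286 · (-145) = 1.

gcd(367, 286) = 1; s = 113, t = -145 (check: 367·113 + 286·(-145) = 1).


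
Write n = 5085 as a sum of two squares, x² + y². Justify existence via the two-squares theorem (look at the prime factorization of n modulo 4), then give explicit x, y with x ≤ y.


Step 1: Factor n = 5085 = 3^2 · 5 · 113.
Step 2: Check the mod-4 condition on each prime factor: 3 ≡ 3 (mod 4), exponent 2 (must be even); 5 ≡ 1 (mod 4), exponent 1; 113 ≡ 1 (mod 4), exponent 1.
All primes ≡ 3 (mod 4) appear to even exponent (or don't appear), so by the two-squares theorem n IS expressible as a sum of two squares.
Step 3: Build a representation. Group n = k² · m with k = 3 and m = 5 · 113 = 565 (a product of primes ≡ 1 (mod 4)); a representation of m scales to one of n via (k·x)² + (k·y)² = k²(x² + y²). Each prime p ≡ 1 (mod 4) is itself a sum of two squares; find a² by testing p − a² for a perfect square:
  5: 5 − 1² = 4 = 2² ⇒ 5 = 1² + 2².
  113: 113 − 1² = 112, 113 − 2² = 109, 113 − 3² = 104, 113 − 4² = 97, 113 − 5² = 88, 113 − 6² = 77, 113 − 7² = 64 = 8² ⇒ 113 = 7² + 8².
  Combine using the Brahmagupta–Fibonacci identity (a² + b²)(c² + d²) = (ac − bd)² + (ad + bc)² = (ac + bd)² + (ad − bc)²:
  5 · 113 = 565: from (1² + 2²)(7² + 8²), take (1·7 − 2·8, 1·8 + 2·7) = (7 − 16, 8 + 14) = (-9, 22); dropping signs (only squares matter) gives (9, 22); check 9² + 22² = 81 + 484 = 565 ✓.
  Scale by k = 3: (3·9, 3·22) = (27, 66).
Step 4: Order so x ≤ y and verify: 27² + 66² = 729 + 4356 = 5085 = n. ✓

n = 5085 = 27² + 66² (one valid representation with x ≤ y).


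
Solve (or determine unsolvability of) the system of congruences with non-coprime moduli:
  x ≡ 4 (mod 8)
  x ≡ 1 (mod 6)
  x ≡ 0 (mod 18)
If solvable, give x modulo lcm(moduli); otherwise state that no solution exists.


Moduli 8, 6, 18 are not pairwise coprime, so CRT works modulo lcm(m_i) when all pairwise compatibility conditions hold.
Pairwise compatibility: gcd(m_i, m_j) must divide a_i - a_j for every pair.
Merge one congruence at a time:
  Start: x ≡ 4 (mod 8).
  Combine with x ≡ 1 (mod 6): gcd(8, 6) = 2, and 1 - 4 = -3 is NOT divisible by 2.
    ⇒ system is inconsistent (no integer solution).

No solution (the system is inconsistent).


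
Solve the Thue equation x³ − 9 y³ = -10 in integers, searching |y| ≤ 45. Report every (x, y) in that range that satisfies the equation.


The equation is x³ - 9y³ = -10. For fixed y, x³ = 9·y³ − 10, so a solution requires the RHS to be a perfect cube.
Strategy: iterate y from -45 to 45, compute RHS = 9·y³ − 10, and check whether it is a (positive or negative) perfect cube.
Check small values of y:
  y = 0: RHS = -10 is not a perfect cube.
  y = 1: RHS = -1 = (-1)³ ⇒ x = -1 works.
  y = -1: RHS = -19 is not a perfect cube.
  y = 2: RHS = 62 is not a perfect cube.
  y = -2: RHS = -82 is not a perfect cube.
  y = 3: RHS = 233 is not a perfect cube.
  y = -3: RHS = -253 is not a perfect cube.
Continuing the search up to |y| = 45 finds no further solutions beyond those listed.
Collected solutions: (-1, 1).

Solutions (with |y| ≤ 45): (-1, 1).


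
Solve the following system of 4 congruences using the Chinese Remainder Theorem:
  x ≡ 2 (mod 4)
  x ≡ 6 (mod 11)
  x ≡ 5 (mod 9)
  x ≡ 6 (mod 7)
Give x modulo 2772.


Product of moduli M = 4 · 11 · 9 · 7 = 2772.
Merge one congruence at a time:
  Start: x ≡ 2 (mod 4).
  Combine with x ≡ 6 (mod 11); new modulus lcm = 44.
    Write x = 2 + 4·t and substitute into x ≡ 6 (mod 11): 4·t ≡ 6 − 2 = 4 (mod 11).
    The inverse of 4 mod 11 is 3 (since 4·3 = 12 = 1·11 + 1), so t ≡ 3·4 = 12 ≡ 1 (mod 11).
    Then x = 2 + 4·1 = 6, valid modulo lcm(4, 11) = 44: x ≡ 6 (mod 44).
  Combine with x ≡ 5 (mod 9); new modulus lcm = 396.
    Write x = 6 + 44·t and substitute into x ≡ 5 (mod 9): 44·t ≡ 5 − 6 = -1 (mod 9).
    Reduce coefficients mod 9: 8·t ≡ 8 (mod 9).
    The inverse of 8 mod 9 is 8 (since 8·8 = 64 = 7·9 + 1), so t ≡ 8·8 = 64 ≡ 1 (mod 9).
    Then x = 6 + 44·1 = 50, valid modulo lcm(44, 9) = 396: x ≡ 50 (mod 396).
  Combine with x ≡ 6 (mod 7); new modulus lcm = 2772.
    Write x = 50 + 396·t and substitute into x ≡ 6 (mod 7): 396·t ≡ 6 − 50 = -44 (mod 7).
    Reduce coefficients mod 7: 4·t ≡ 5 (mod 7).
    The inverse of 4 mod 7 is 2 (since 4·2 = 8 = 1·7 + 1), so t ≡ 2·5 = 10 ≡ 3 (mod 7).
    Then x = 50 + 396·3 = 1238, valid modulo lcm(396, 7) = 2772: x ≡ 1238 (mod 2772).
Verify against each original: 1238 mod 4 = 2, 1238 mod 11 = 6, 1238 mod 9 = 5, 1238 mod 7 = 6.

x ≡ 1238 (mod 2772).


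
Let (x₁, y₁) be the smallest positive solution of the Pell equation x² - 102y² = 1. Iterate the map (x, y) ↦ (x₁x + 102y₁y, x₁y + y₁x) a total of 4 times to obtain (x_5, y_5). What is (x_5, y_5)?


Step 1: Find the fundamental solution (x₁, y₁) of x² - 102y² = 1.
  Expand √102 as a continued fraction. a₀ = ⌊√102⌋ = 10; iterate m_{k+1} = d_k·a_k − m_k, d_{k+1} = (102 − m_{k+1}²)/d_k, a_{k+1} = ⌊(a₀ + m_{k+1})/d_{k+1}⌋ (starting m₀ = 0, d₀ = 1), with convergents p_k = a_k·p_{k-1} + p_{k-2}, q_k = a_k·q_{k-1} + q_{k-2} (p₋₁ = 1, q₋₁ = 0):
  k = 0: a₀ = 10; p₀/q₀ = 10/1; p₀² − 102·q₀² = 100 − 102 = -2.
  k = 1: m = 10, d = 2, a = ⌊(10 + 10)/2⌋ = 10; p/q = (10·10 + 1)/(10·1 + 0) = 101/10; p² − 102·q² = 10201 − 10200 = 1.
  The first convergent with p² − 102·q² = 1 gives the fundamental solution (x₁, y₁) = (101, 10).
Step 2: Apply the recurrence (x_{n+1}, y_{n+1}) = (x₁x_n + 102y₁y_n, x₁y_n + y₁x_n) repeatedly.
  From (x_1, y_1) = (101, 10): x_2 = 101·101 + 102·10·10 = 20401; y_2 = 101·10 + 10·101 = 2020.
  From (x_2, y_2) = (20401, 2020): x_3 = 101·20401 + 102·10·2020 = 4120901; y_3 = 101·2020 + 10·20401 = 408030.
  From (x_3, y_3) = (4120901, 408030): x_4 = 101·4120901 + 102·10·408030 = 832401601; y_4 = 101·408030 + 10·4120901 = 82420040.
  From (x_4, y_4) = (832401601, 82420040): x_5 = 101·832401601 + 102·10·82420040 = 168141002501; y_5 = 101·82420040 + 10·832401601 = 16648440050.
Step 3: Verify x_5² - 102·y_5² = 28271396722041288255001 - 28271396722041288255000 = 1 (should be 1). ✓

(x_1, y_1) = (101, 10); (x_5, y_5) = (168141002501, 16648440050).


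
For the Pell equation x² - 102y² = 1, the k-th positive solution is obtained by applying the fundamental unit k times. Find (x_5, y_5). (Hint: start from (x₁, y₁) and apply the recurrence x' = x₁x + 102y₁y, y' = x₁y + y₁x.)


Step 1: Find the fundamental solution (x₁, y₁) of x² - 102y² = 1.
  Expand √102 as a continued fraction. a₀ = ⌊√102⌋ = 10; iterate m_{k+1} = d_k·a_k − m_k, d_{k+1} = (102 − m_{k+1}²)/d_k, a_{k+1} = ⌊(a₀ + m_{k+1})/d_{k+1}⌋ (starting m₀ = 0, d₀ = 1), with convergents p_k = a_k·p_{k-1} + p_{k-2}, q_k = a_k·q_{k-1} + q_{k-2} (p₋₁ = 1, q₋₁ = 0):
  k = 0: a₀ = 10; p₀/q₀ = 10/1; p₀² − 102·q₀² = 100 − 102 = -2.
  k = 1: m = 10, d = 2, a = ⌊(10 + 10)/2⌋ = 10; p/q = (10·10 + 1)/(10·1 + 0) = 101/10; p² − 102·q² = 10201 − 10200 = 1.
  The first convergent with p² − 102·q² = 1 gives the fundamental solution (x₁, y₁) = (101, 10).
Step 2: Apply the recurrence (x_{n+1}, y_{n+1}) = (x₁x_n + 102y₁y_n, x₁y_n + y₁x_n) repeatedly.
  From (x_1, y_1) = (101, 10): x_2 = 101·101 + 102·10·10 = 20401; y_2 = 101·10 + 10·101 = 2020.
  From (x_2, y_2) = (20401, 2020): x_3 = 101·20401 + 102·10·2020 = 4120901; y_3 = 101·2020 + 10·20401 = 408030.
  From (x_3, y_3) = (4120901, 408030): x_4 = 101·4120901 + 102·10·408030 = 832401601; y_4 = 101·408030 + 10·4120901 = 82420040.
  From (x_4, y_4) = (832401601, 82420040): x_5 = 101·832401601 + 102·10·82420040 = 168141002501; y_5 = 101·82420040 + 10·832401601 = 16648440050.
Step 3: Verify x_5² - 102·y_5² = 28271396722041288255001 - 28271396722041288255000 = 1 (should be 1). ✓

(x_1, y_1) = (101, 10); (x_5, y_5) = (168141002501, 16648440050).


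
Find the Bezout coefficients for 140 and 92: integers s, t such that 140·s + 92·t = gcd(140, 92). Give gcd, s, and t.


Euclidean algorithm on (140, 92) — divide until remainder is 0:
  140 = 1 · 92 + 48
  92 = 1 · 48 + 44
  48 = 1 · 44 + 4
  44 = 11 · 4 + 0
gcd(140, 92) = 4.
Track Bezout coefficients alongside the remainders: start with r₀ = 140 = a·1 + b·0 (s = 1, t = 0) and r₁ = 92 = a·0 + b·1 (s = 0, t = 1); each new remainder r_{k+1} = r_{k-1} − q_k·r_k inherits s_{k+1} = s_{k-1} − q_k·s_k, t_{k+1} = t_{k-1} − q_k·t_k, so r_k = a·s_k + b·t_k at every step:
  q = 1: r = 48, s = 1 − 1·0 = 1, t = 0 − 1·1 = -1  (check: 140·1 + 92·(-1) = 48)
  q = 1: r = 44, s = 0 − 1·1 = -1, t = 1 − 1·(-1) = 2  (check: 140·(-1) + 92·2 = 44)
  q = 1: r = 4, s = 1 − 1·(-1) = 2, t = -1 − 1·2 = -3  (check: 140·2 + 92·(-3) = 4)
The row with r = 4 (the gcd) gives the Bezout coefficients s = 2, t = -3.
Result: 140 · (2) + 92 · (-3) = 4.

gcd(140, 92) = 4; s = 2, t = -3 (check: 140·2 + 92·(-3) = 4).


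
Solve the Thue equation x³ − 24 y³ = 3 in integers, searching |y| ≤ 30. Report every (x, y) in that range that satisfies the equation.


The equation is x³ - 24y³ = 3. For fixed y, x³ = 24·y³ + 3, so a solution requires the RHS to be a perfect cube.
Strategy: iterate y from -30 to 30, compute RHS = 24·y³ + 3, and check whether it is a (positive or negative) perfect cube.
Check small values of y:
  y = 0: RHS = 3 is not a perfect cube.
  y = 1: RHS = 27 = (3)³ ⇒ x = 3 works.
  y = -1: RHS = -21 is not a perfect cube.
  y = 2: RHS = 195 is not a perfect cube.
  y = -2: RHS = -189 is not a perfect cube.
  y = 3: RHS = 651 is not a perfect cube.
  y = -3: RHS = -645 is not a perfect cube.
Continuing the search up to |y| = 30 finds no further solutions beyond those listed.
Collected solutions: (3, 1).

Solutions (with |y| ≤ 30): (3, 1).


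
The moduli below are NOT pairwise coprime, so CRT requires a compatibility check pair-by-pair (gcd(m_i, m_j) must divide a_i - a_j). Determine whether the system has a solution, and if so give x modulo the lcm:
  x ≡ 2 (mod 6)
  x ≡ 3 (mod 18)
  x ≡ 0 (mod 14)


Moduli 6, 18, 14 are not pairwise coprime, so CRT works modulo lcm(m_i) when all pairwise compatibility conditions hold.
Pairwise compatibility: gcd(m_i, m_j) must divide a_i - a_j for every pair.
Merge one congruence at a time:
  Start: x ≡ 2 (mod 6).
  Combine with x ≡ 3 (mod 18): gcd(6, 18) = 6, and 3 - 2 = 1 is NOT divisible by 6.
    ⇒ system is inconsistent (no integer solution).

No solution (the system is inconsistent).


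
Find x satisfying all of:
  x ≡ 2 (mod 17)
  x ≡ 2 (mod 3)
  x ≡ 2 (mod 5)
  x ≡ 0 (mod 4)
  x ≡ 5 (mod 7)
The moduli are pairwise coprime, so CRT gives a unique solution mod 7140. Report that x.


Product of moduli M = 17 · 3 · 5 · 4 · 7 = 7140.
Merge one congruence at a time:
  Start: x ≡ 2 (mod 17).
  Combine with x ≡ 2 (mod 3); new modulus lcm = 51.
    Write x = 2 + 17·t and substitute into x ≡ 2 (mod 3): 17·t ≡ 2 − 2 = 0 (mod 3).
    Reduce coefficients mod 3: 2·t ≡ 0 (mod 3).
    The inverse of 2 mod 3 is 2 (since 2·2 = 4 = 1·3 + 1), so t ≡ 2·0 = 0 ≡ 0 (mod 3).
    Then x = 2 + 17·0 = 2, valid modulo lcm(17, 3) = 51: x ≡ 2 (mod 51).
  Combine with x ≡ 2 (mod 5); new modulus lcm = 255.
    Write x = 2 + 51·t and substitute into x ≡ 2 (mod 5): 51·t ≡ 2 − 2 = 0 (mod 5).
    Reduce coefficients mod 5: 1·t ≡ 0 (mod 5).
    So t ≡ 0 (mod 5).
    Then x = 2 + 51·0 = 2, valid modulo lcm(51, 5) = 255: x ≡ 2 (mod 255).
  Combine with x ≡ 0 (mod 4); new modulus lcm = 1020.
    Write x = 2 + 255·t and substitute into x ≡ 0 (mod 4): 255·t ≡ 0 − 2 = -2 (mod 4).
    Reduce coefficients mod 4: 3·t ≡ 2 (mod 4).
    The inverse of 3 mod 4 is 3 (since 3·3 = 9 = 2·4 + 1), so t ≡ 3·2 = 6 ≡ 2 (mod 4).
    Then x = 2 + 255·2 = 512, valid modulo lcm(255, 4) = 1020: x ≡ 512 (mod 1020).
  Combine with x ≡ 5 (mod 7); new modulus lcm = 7140.
    Write x = 512 + 1020·t and substitute into x ≡ 5 (mod 7): 1020·t ≡ 5 − 512 = -507 (mod 7).
    Reduce coefficients mod 7: 5·t ≡ 4 (mod 7).
    The inverse of 5 mod 7 is 3 (since 5·3 = 15 = 2·7 + 1), so t ≡ 3·4 = 12 ≡ 5 (mod 7).
    Then x = 512 + 1020·5 = 5612, valid modulo lcm(1020, 7) = 7140: x ≡ 5612 (mod 7140).
Verify against each original: 5612 mod 17 = 2, 5612 mod 3 = 2, 5612 mod 5 = 2, 5612 mod 4 = 0, 5612 mod 7 = 5.

x ≡ 5612 (mod 7140).


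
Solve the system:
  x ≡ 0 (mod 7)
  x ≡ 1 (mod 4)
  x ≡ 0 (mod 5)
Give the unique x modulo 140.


Moduli 7, 4, 5 are pairwise coprime; by CRT there is a unique solution modulo M = 7 · 4 · 5 = 140.
Solve pairwise, accumulating the modulus:
  Start with x ≡ 0 (mod 7).
  Combine with x ≡ 1 (mod 4): since gcd(7, 4) = 1, we get a unique residue mod 28.
    Write x = 0 + 7·t and substitute into x ≡ 1 (mod 4): 7·t ≡ 1 − 0 = 1 (mod 4).
    Reduce coefficients mod 4: 3·t ≡ 1 (mod 4).
    The inverse of 3 mod 4 is 3 (since 3·3 = 9 = 2·4 + 1), so t ≡ 3·1 = 3 ≡ 3 (mod 4).
    Then x = 0 + 7·3 = 21, valid modulo lcm(7, 4) = 28: x ≡ 21 (mod 28).
  Combine with x ≡ 0 (mod 5): since gcd(28, 5) = 1, we get a unique residue mod 140.
    Write x = 21 + 28·t and substitute into x ≡ 0 (mod 5): 28·t ≡ 0 − 21 = -21 (mod 5).
    Reduce coefficients mod 5: 3·t ≡ 4 (mod 5).
    The inverse of 3 mod 5 is 2 (since 3·2 = 6 = 1·5 + 1), so t ≡ 2·4 = 8 ≡ 3 (mod 5).
    Then x = 21 + 28·3 = 105, valid modulo lcm(28, 5) = 140: x ≡ 105 (mod 140).
Verify: 105 mod 7 = 0 ✓, 105 mod 4 = 1 ✓, 105 mod 5 = 0 ✓.

x ≡ 105 (mod 140).


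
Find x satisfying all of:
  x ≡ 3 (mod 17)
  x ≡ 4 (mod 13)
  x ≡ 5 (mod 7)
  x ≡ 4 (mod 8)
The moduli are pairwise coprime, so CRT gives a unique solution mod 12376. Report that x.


Product of moduli M = 17 · 13 · 7 · 8 = 12376.
Merge one congruence at a time:
  Start: x ≡ 3 (mod 17).
  Combine with x ≡ 4 (mod 13); new modulus lcm = 221.
    Write x = 3 + 17·t and substitute into x ≡ 4 (mod 13): 17·t ≡ 4 − 3 = 1 (mod 13).
    Reduce coefficients mod 13: 4·t ≡ 1 (mod 13).
    The inverse of 4 mod 13 is 10 (since 4·10 = 40 = 3·13 + 1), so t ≡ 10·1 = 10 ≡ 10 (mod 13).
    Then x = 3 + 17·10 = 173, valid modulo lcm(17, 13) = 221: x ≡ 173 (mod 221).
  Combine with x ≡ 5 (mod 7); new modulus lcm = 1547.
    Write x = 173 + 221·t and substitute into x ≡ 5 (mod 7): 221·t ≡ 5 − 173 = -168 (mod 7).
    Reduce coefficients mod 7: 4·t ≡ 0 (mod 7).
    The inverse of 4 mod 7 is 2 (since 4·2 = 8 = 1·7 + 1), so t ≡ 2·0 = 0 ≡ 0 (mod 7).
    Then x = 173 + 221·0 = 173, valid modulo lcm(221, 7) = 1547: x ≡ 173 (mod 1547).
  Combine with x ≡ 4 (mod 8); new modulus lcm = 12376.
    Write x = 173 + 1547·t and substitute into x ≡ 4 (mod 8): 1547·t ≡ 4 − 173 = -169 (mod 8).
    Reduce coefficients mod 8: 3·t ≡ 7 (mod 8).
    The inverse of 3 mod 8 is 3 (since 3·3 = 9 = 1·8 + 1), so t ≡ 3·7 = 21 ≡ 5 (mod 8).
    Then x = 173 + 1547·5 = 7908, valid modulo lcm(1547, 8) = 12376: x ≡ 7908 (mod 12376).
Verify against each original: 7908 mod 17 = 3, 7908 mod 13 = 4, 7908 mod 7 = 5, 7908 mod 8 = 4.

x ≡ 7908 (mod 12376).


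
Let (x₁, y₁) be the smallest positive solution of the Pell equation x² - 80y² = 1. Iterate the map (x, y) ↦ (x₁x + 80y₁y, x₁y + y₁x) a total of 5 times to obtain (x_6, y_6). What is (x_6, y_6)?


Step 1: Find the fundamental solution (x₁, y₁) of x² - 80y² = 1.
  Expand √80 as a continued fraction. a₀ = ⌊√80⌋ = 8; iterate m_{k+1} = d_k·a_k − m_k, d_{k+1} = (80 − m_{k+1}²)/d_k, a_{k+1} = ⌊(a₀ + m_{k+1})/d_{k+1}⌋ (starting m₀ = 0, d₀ = 1), with convergents p_k = a_k·p_{k-1} + p_{k-2}, q_k = a_k·q_{k-1} + q_{k-2} (p₋₁ = 1, q₋₁ = 0):
  k = 0: a₀ = 8; p₀/q₀ = 8/1; p₀² − 80·q₀² = 64 − 80 = -16.
  k = 1: m = 8, d = 16, a = ⌊(8 + 8)/16⌋ = 1; p/q = (1·8 + 1)/(1·1 + 0) = 9/1; p² − 80·q² = 81 − 80 = 1.
  The first convergent with p² − 80·q² = 1 gives the fundamental solution (x₁, y₁) = (9, 1).
Step 2: Apply the recurrence (x_{n+1}, y_{n+1}) = (x₁x_n + 80y₁y_n, x₁y_n + y₁x_n) repeatedly.
  From (x_1, y_1) = (9, 1): x_2 = 9·9 + 80·1·1 = 161; y_2 = 9·1 + 1·9 = 18.
  From (x_2, y_2) = (161, 18): x_3 = 9·161 + 80·1·18 = 2889; y_3 = 9·18 + 1·161 = 323.
  From (x_3, y_3) = (2889, 323): x_4 = 9·2889 + 80·1·323 = 51841; y_4 = 9·323 + 1·2889 = 5796.
  From (x_4, y_4) = (51841, 5796): x_5 = 9·51841 + 80·1·5796 = 930249; y_5 = 9·5796 + 1·51841 = 104005.
  From (x_5, y_5) = (930249, 104005): x_6 = 9·930249 + 80·1·104005 = 16692641; y_6 = 9·104005 + 1·930249 = 1866294.
Step 3: Verify x_6² - 80·y_6² = 278644263554881 - 278644263554880 = 1 (should be 1). ✓

(x_1, y_1) = (9, 1); (x_6, y_6) = (16692641, 1866294).


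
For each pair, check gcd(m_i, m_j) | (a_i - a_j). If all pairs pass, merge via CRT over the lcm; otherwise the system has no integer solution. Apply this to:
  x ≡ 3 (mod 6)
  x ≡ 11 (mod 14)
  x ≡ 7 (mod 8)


Moduli 6, 14, 8 are not pairwise coprime, so CRT works modulo lcm(m_i) when all pairwise compatibility conditions hold.
Pairwise compatibility: gcd(m_i, m_j) must divide a_i - a_j for every pair.
Merge one congruence at a time:
  Start: x ≡ 3 (mod 6).
  Combine with x ≡ 11 (mod 14): gcd(6, 14) = 2; 11 - 3 = 8, which IS divisible by 2, so compatible.
    Write x = 3 + 6·t and substitute into x ≡ 11 (mod 14): 6·t ≡ 11 − 3 = 8 (mod 14).
    Divide the congruence (and modulus) by g = 2: 3·t ≡ 4 (mod 7).
    The inverse of 3 mod 7 is 5 (since 3·5 = 15 = 2·7 + 1), so t ≡ 5·4 = 20 ≡ 6 (mod 7).
    Then x = 3 + 6·6 = 39, valid modulo lcm(6, 14) = 42: x ≡ 39 (mod 42).
  Combine with x ≡ 7 (mod 8): gcd(42, 8) = 2; 7 - 39 = -32, which IS divisible by 2, so compatible.
    Write x = 39 + 42·t and substitute into x ≡ 7 (mod 8): 42·t ≡ 7 − 39 = -32 (mod 8).
    Divide the congruence (and modulus) by g = 2: 21·t ≡ -16 (mod 4).
    Reduce coefficients mod 4: 1·t ≡ 0 (mod 4).
    So t ≡ 0 (mod 4).
    Then x = 39 + 42·0 = 39, valid modulo lcm(42, 8) = 168: x ≡ 39 (mod 168).
Verify: 39 mod 6 = 3, 39 mod 14 = 11, 39 mod 8 = 7.

x ≡ 39 (mod 168).


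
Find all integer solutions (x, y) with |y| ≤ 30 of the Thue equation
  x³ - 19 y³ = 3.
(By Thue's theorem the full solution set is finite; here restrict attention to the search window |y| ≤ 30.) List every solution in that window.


The equation is x³ - 19y³ = 3. For fixed y, x³ = 19·y³ + 3, so a solution requires the RHS to be a perfect cube.
Strategy: iterate y from -30 to 30, compute RHS = 19·y³ + 3, and check whether it is a (positive or negative) perfect cube.
Check small values of y:
  y = 0: RHS = 3 is not a perfect cube.
  y = 1: RHS = 22 is not a perfect cube.
  y = -1: RHS = -16 is not a perfect cube.
  y = 2: RHS = 155 is not a perfect cube.
  y = -2: RHS = -149 is not a perfect cube.
  y = 3: RHS = 516 is not a perfect cube.
  y = -3: RHS = -510 is not a perfect cube.
Continuing the search up to |y| = 30 finds no solutions either.
No (x, y) in the scanned range satisfies the equation.

No integer solutions with |y| ≤ 30.


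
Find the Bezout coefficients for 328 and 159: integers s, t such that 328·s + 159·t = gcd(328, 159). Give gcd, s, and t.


Euclidean algorithm on (328, 159) — divide until remainder is 0:
  328 = 2 · 159 + 10
  159 = 15 · 10 + 9
  10 = 1 · 9 + 1
  9 = 9 · 1 + 0
gcd(328, 159) = 1.
Track Bezout coefficients alongside the remainders: start with r₀ = 328 = a·1 + b·0 (s = 1, t = 0) and r₁ = 159 = a·0 + b·1 (s = 0, t = 1); each new remainder r_{k+1} = r_{k-1} − q_k·r_k inherits s_{k+1} = s_{k-1} − q_k·s_k, t_{k+1} = t_{k-1} − q_k·t_k, so r_k = a·s_k + b·t_k at every step:
  q = 2: r = 10, s = 1 − 2·0 = 1, t = 0 − 2·1 = -2  (check: 328·1 + 159·(-2) = 10)
  q = 15: r = 9, s = 0 − 15·1 = -15, t = 1 − 15·(-2) = 31  (check: 328·(-15) + 159·31 = 9)
  q = 1: r = 1, s = 1 − 1·(-15) = 16, t = -2 − 1·31 = -33  (check: 328·16 + 159·(-33) = 1)
The row with r = 1 (the gcd) gives the Bezout coefficients s = 16, t = -33.
Result: 328 · (16) + 159 · (-33) = 1.

gcd(328, 159) = 1; s = 16, t = -33 (check: 328·16 + 159·(-33) = 1).


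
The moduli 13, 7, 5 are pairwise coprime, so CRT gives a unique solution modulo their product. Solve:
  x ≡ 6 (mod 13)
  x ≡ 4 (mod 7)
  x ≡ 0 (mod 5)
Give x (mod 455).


Moduli 13, 7, 5 are pairwise coprime; by CRT there is a unique solution modulo M = 13 · 7 · 5 = 455.
Solve pairwise, accumulating the modulus:
  Start with x ≡ 6 (mod 13).
  Combine with x ≡ 4 (mod 7): since gcd(13, 7) = 1, we get a unique residue mod 91.
    Write x = 6 + 13·t and substitute into x ≡ 4 (mod 7): 13·t ≡ 4 − 6 = -2 (mod 7).
    Reduce coefficients mod 7: 6·t ≡ 5 (mod 7).
    The inverse of 6 mod 7 is 6 (since 6·6 = 36 = 5·7 + 1), so t ≡ 6·5 = 30 ≡ 2 (mod 7).
    Then x = 6 + 13·2 = 32, valid modulo lcm(13, 7) = 91: x ≡ 32 (mod 91).
  Combine with x ≡ 0 (mod 5): since gcd(91, 5) = 1, we get a unique residue mod 455.
    Write x = 32 + 91·t and substitute into x ≡ 0 (mod 5): 91·t ≡ 0 − 32 = -32 (mod 5).
    Reduce coefficients mod 5: 1·t ≡ 3 (mod 5).
    So t ≡ 3 (mod 5).
    Then x = 32 + 91·3 = 305, valid modulo lcm(91, 5) = 455: x ≡ 305 (mod 455).
Verify: 305 mod 13 = 6 ✓, 305 mod 7 = 4 ✓, 305 mod 5 = 0 ✓.

x ≡ 305 (mod 455).


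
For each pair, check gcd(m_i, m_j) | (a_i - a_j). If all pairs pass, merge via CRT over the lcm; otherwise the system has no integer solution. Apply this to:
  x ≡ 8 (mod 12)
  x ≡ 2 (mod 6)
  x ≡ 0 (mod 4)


Moduli 12, 6, 4 are not pairwise coprime, so CRT works modulo lcm(m_i) when all pairwise compatibility conditions hold.
Pairwise compatibility: gcd(m_i, m_j) must divide a_i - a_j for every pair.
Merge one congruence at a time:
  Start: x ≡ 8 (mod 12).
  Combine with x ≡ 2 (mod 6): gcd(12, 6) = 6; 2 - 8 = -6, which IS divisible by 6, so compatible.
    Write x = 8 + 12·t and substitute into x ≡ 2 (mod 6): 12·t ≡ 2 − 8 = -6 (mod 6).
    Divide the congruence (and modulus) by g = 6: 2·t ≡ -1 (mod 1).
    Modulo 1 every t works; take t = 0.
    Then x = 8 + 12·0 = 8, valid modulo lcm(12, 6) = 12: x ≡ 8 (mod 12).
  Combine with x ≡ 0 (mod 4): gcd(12, 4) = 4; 0 - 8 = -8, which IS divisible by 4, so compatible.
    Write x = 8 + 12·t and substitute into x ≡ 0 (mod 4): 12·t ≡ 0 − 8 = -8 (mod 4).
    Divide the congruence (and modulus) by g = 4: 3·t ≡ -2 (mod 1).
    Modulo 1 every t works; take t = 0.
    Then x = 8 + 12·0 = 8, valid modulo lcm(12, 4) = 12: x ≡ 8 (mod 12).
Verify: 8 mod 12 = 8, 8 mod 6 = 2, 8 mod 4 = 0.

x ≡ 8 (mod 12).


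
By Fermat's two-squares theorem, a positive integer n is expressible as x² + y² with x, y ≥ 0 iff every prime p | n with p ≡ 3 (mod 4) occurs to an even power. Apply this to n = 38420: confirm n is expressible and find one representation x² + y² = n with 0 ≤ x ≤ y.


Step 1: Factor n = 38420 = 2^2 · 5 · 17 · 113.
Step 2: Check the mod-4 condition on each prime factor: 2 = 2 (special); 5 ≡ 1 (mod 4), exponent 1; 17 ≡ 1 (mod 4), exponent 1; 113 ≡ 1 (mod 4), exponent 1.
All primes ≡ 3 (mod 4) appear to even exponent (or don't appear), so by the two-squares theorem n IS expressible as a sum of two squares.
Step 3: Build a representation. Group n = k² · m with k = 2 and m = 5 · 17 · 113 = 9605 (a product of primes ≡ 1 (mod 4)); a representation of m scales to one of n via (k·x)² + (k·y)² = k²(x² + y²). Each prime p ≡ 1 (mod 4) is itself a sum of two squares; find a² by testing p − a² for a perfect square:
  5: 5 − 1² = 4 = 2² ⇒ 5 = 1² + 2².
  17: 17 − 1² = 16 = 4² ⇒ 17 = 1² + 4².
  113: 113 − 1² = 112, 113 − 2² = 109, 113 − 3² = 104, 113 − 4² = 97, 113 − 5² = 88, 113 − 6² = 77, 113 − 7² = 64 = 8² ⇒ 113 = 7² + 8².
  Combine using the Brahmagupta–Fibonacci identity (a² + b²)(c² + d²) = (ac − bd)² + (ad + bc)² = (ac + bd)² + (ad − bc)²:
  5 · 17 = 85: from (1² + 2²)(1² + 4²), take (1·1 − 2·4, 1·4 + 2·1) = (1 − 8, 4 + 2) = (-7, 6); dropping signs (only squares matter) gives (7, 6); check 7² + 6² = 49 + 36 = 85 ✓.
  85 · 113 = 9605: from (7² + 6²)(7² + 8²), take (7·7 − 6·8, 7·8 + 6·7) = (49 − 48, 56 + 42) = (1, 98); check 1² + 98² = 1 + 9604 = 9605 ✓.
  Scale by k = 2: (2·1, 2·98) = (2, 196).
Step 4: Order so x ≤ y and verify: 2² + 196² = 4 + 38416 = 38420 = n. ✓

n = 38420 = 2² + 196² (one valid representation with x ≤ y).
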